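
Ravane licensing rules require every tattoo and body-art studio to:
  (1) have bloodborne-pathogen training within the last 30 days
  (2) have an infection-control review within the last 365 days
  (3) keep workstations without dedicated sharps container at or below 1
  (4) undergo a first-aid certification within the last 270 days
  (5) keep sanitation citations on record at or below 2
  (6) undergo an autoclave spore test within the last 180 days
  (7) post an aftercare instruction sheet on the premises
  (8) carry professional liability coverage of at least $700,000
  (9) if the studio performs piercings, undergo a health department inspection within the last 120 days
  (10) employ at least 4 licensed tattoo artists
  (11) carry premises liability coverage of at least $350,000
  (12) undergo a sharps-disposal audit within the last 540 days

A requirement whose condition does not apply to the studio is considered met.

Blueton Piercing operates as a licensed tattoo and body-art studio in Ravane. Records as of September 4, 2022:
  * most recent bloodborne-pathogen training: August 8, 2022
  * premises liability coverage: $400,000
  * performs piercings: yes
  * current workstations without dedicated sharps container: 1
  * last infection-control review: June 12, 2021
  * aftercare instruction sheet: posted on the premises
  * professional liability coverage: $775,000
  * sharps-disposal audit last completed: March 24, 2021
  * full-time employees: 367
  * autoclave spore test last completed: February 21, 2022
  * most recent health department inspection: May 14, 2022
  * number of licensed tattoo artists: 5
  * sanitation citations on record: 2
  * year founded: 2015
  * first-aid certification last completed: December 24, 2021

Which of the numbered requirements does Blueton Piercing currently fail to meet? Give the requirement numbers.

2, 6

1. bloodborne-pathogen training 27 days ago vs limit 30 → met
2. infection-control review 449 days ago vs limit 365 → not met
3. workstations without dedicated sharps container 1 ≤ 1 → met
4. first-aid certification 254 days ago vs limit 270 → met
5. sanitation citations on record 2 ≤ 2 → met
6. autoclave spore test 195 days ago vs limit 180 → not met
7. aftercare instruction sheet present → met
8. professional liability coverage $775,000 ≥ $700,000 → met
9. condition 'performs piercings' holds; health department inspection 113 days ago vs limit 120 → met
10. licensed tattoo artists 5 ≥ 4 → met
11. premises liability coverage $400,000 ≥ $350,000 → met
12. sharps-disposal audit 529 days ago vs limit 540 → met
Not met: 2, 6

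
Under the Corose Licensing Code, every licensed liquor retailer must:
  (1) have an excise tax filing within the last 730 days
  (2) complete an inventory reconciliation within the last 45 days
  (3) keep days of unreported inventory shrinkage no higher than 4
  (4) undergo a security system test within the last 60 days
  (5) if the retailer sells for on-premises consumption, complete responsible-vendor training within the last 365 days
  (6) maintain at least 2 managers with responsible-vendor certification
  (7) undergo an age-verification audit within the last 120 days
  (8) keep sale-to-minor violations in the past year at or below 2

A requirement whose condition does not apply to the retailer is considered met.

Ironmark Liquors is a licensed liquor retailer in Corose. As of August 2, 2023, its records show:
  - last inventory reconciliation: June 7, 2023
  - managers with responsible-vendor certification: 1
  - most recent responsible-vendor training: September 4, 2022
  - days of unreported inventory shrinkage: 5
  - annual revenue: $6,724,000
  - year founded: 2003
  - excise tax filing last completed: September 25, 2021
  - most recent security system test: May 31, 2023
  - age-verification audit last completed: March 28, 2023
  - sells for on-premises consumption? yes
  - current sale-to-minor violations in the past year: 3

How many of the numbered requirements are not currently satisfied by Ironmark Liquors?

6

1. excise tax filing 676 days ago vs limit 730 → met
2. inventory reconciliation 56 days ago vs limit 45 → not met
3. days of unreported inventory shrinkage 5 > 4 → not met
4. security system test 63 days ago vs limit 60 → not met
5. condition 'sells for on-premises consumption' holds; responsible-vendor training 332 days ago vs limit 365 → met
6. managers with responsible-vendor certification 1 < 2 → not met
7. age-verification audit 127 days ago vs limit 120 → not met
8. sale-to-minor violations in the past year 3 > 2 → not met
Not met: 6 of 8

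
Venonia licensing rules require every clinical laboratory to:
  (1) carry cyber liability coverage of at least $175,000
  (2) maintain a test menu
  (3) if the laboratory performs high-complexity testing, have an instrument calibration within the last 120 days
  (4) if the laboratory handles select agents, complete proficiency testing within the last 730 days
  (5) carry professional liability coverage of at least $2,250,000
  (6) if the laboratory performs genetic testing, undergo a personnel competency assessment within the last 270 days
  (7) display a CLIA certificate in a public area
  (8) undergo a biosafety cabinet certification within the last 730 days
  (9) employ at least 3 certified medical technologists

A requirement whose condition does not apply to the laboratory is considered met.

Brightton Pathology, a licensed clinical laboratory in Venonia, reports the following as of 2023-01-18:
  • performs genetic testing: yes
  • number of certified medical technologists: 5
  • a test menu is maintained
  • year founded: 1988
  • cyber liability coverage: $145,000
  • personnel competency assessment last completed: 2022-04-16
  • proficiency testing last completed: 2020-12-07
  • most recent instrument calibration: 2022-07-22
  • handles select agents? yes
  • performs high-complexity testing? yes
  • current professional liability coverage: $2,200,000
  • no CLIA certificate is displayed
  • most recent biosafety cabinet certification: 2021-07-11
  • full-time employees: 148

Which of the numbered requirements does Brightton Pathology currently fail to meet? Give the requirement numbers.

1, 3, 4, 5, 6, 7

1. cyber liability coverage $145,000 < $175,000 → not met
2. test menu present → met
3. condition 'performs high-complexity testing' holds; instrument calibration 180 days ago vs limit 120 → not met
4. condition 'handles select agents' holds; proficiency testing 772 days ago vs limit 730 → not met
5. professional liability coverage $2,200,000 < $2,250,000 → not met
6. condition 'performs genetic testing' holds; personnel competency assessment 277 days ago vs limit 270 → not met
7. CLIA certificate absent → not met
8. biosafety cabinet certification 556 days ago vs limit 730 → met
9. certified medical technologists 5 ≥ 3 → met
Not met: 1, 3, 4, 5, 6, 7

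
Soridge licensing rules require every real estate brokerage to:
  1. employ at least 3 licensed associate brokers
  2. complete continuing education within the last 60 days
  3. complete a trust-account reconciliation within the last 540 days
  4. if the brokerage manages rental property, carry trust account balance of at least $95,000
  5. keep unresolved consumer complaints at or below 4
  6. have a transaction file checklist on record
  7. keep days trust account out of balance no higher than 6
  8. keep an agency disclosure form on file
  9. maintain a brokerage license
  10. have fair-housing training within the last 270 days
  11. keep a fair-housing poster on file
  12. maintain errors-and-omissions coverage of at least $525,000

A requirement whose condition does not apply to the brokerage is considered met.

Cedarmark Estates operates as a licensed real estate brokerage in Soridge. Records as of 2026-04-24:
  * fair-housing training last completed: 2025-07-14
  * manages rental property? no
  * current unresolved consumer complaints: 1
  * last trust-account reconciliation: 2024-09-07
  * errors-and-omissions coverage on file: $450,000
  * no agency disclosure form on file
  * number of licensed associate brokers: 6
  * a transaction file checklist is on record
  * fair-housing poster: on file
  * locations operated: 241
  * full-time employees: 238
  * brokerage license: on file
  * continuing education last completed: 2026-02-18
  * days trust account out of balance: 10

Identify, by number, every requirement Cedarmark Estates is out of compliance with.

1. licensed associate brokers 6 ≥ 3 → met
2. continuing education 65 days ago vs limit 60 → not met
3. trust-account reconciliation 594 days ago vs limit 540 → not met
4. condition 'manages rental property' does not hold → requirement n/a → met
5. unresolved consumer complaints 1 ≤ 4 → met
6. transaction file checklist present → met
7. days trust account out of balance 10 > 6 → not met
8. agency disclosure form absent → not met
9. brokerage license present → met
10. fair-housing training 284 days ago vs limit 270 → not met
11. fair-housing poster present → met
12. errors-and-omissions coverage $450,000 < $525,000 → not met
Not met: 2, 3, 7, 8, 10, 12

2, 3, 7, 8, 10, 12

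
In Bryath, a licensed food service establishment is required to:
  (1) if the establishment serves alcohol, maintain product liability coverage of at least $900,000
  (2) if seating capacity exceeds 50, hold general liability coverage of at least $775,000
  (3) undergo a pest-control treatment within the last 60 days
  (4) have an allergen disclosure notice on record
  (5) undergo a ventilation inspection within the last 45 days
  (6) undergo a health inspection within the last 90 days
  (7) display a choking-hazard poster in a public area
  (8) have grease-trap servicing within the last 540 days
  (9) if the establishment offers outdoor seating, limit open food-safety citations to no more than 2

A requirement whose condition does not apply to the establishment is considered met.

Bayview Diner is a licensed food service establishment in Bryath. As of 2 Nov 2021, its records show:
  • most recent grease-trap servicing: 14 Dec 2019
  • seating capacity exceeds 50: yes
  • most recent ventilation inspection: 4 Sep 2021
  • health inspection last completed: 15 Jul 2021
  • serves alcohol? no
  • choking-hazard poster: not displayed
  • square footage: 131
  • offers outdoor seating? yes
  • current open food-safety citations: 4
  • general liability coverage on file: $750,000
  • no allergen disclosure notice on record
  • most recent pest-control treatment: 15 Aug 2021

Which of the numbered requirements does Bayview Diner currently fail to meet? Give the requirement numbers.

1. condition 'serves alcohol' does not hold → requirement n/a → met
2. condition 'seating capacity exceeds 50' holds; general liability coverage $750,000 < $775,000 → not met
3. pest-control treatment 79 days ago vs limit 60 → not met
4. allergen disclosure notice absent → not met
5. ventilation inspection 59 days ago vs limit 45 → not met
6. health inspection 110 days ago vs limit 90 → not met
7. choking-hazard poster absent → not met
8. grease-trap servicing 689 days ago vs limit 540 → not met
9. condition 'offers outdoor seating' holds; open food-safety citations 4 > 2 → not met
Not met: 2, 3, 4, 5, 6, 7, 8, 9

2, 3, 4, 5, 6, 7, 8, 9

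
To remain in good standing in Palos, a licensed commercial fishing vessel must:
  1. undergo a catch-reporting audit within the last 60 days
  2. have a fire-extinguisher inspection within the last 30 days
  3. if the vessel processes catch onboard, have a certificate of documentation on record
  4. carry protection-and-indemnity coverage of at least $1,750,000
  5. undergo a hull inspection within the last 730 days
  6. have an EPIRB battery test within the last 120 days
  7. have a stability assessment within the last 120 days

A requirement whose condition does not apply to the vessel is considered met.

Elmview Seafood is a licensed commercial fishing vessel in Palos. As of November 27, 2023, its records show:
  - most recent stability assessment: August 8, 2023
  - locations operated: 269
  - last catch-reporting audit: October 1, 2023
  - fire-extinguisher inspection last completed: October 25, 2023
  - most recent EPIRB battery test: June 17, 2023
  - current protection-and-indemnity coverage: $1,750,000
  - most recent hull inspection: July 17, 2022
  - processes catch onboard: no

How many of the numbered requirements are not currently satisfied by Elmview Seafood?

2

1. catch-reporting audit 57 days ago vs limit 60 → met
2. fire-extinguisher inspection 33 days ago vs limit 30 → not met
3. condition 'processes catch onboard' does not hold → requirement n/a → met
4. protection-and-indemnity coverage $1,750,000 ≥ $1,750,000 → met
5. hull inspection 498 days ago vs limit 730 → met
6. EPIRB battery test 163 days ago vs limit 120 → not met
7. stability assessment 111 days ago vs limit 120 → met
Not met: 2 of 7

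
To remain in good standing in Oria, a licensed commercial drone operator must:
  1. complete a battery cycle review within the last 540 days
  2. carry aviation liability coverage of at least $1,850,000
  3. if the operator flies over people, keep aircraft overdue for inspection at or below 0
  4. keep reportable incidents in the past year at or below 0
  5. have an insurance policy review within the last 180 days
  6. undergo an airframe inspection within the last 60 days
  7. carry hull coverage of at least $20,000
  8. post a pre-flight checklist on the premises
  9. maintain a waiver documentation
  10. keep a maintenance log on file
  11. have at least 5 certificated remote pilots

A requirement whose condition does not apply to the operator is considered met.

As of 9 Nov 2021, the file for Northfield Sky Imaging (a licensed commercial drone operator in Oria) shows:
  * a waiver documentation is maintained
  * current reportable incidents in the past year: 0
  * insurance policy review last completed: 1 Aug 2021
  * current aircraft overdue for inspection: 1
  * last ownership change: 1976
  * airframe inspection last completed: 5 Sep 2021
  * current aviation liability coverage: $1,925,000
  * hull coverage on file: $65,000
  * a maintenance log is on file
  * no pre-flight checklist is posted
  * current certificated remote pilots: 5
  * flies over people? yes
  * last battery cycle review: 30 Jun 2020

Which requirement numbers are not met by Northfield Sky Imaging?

3, 6, 8

1. battery cycle review 497 days ago vs limit 540 → met
2. aviation liability coverage $1,925,000 ≥ $1,850,000 → met
3. condition 'flies over people' holds; aircraft overdue for inspection 1 > 0 → not met
4. reportable incidents in the past year 0 ≤ 0 → met
5. insurance policy review 100 days ago vs limit 180 → met
6. airframe inspection 65 days ago vs limit 60 → not met
7. hull coverage $65,000 ≥ $20,000 → met
8. pre-flight checklist absent → not met
9. waiver documentation present → met
10. maintenance log present → met
11. certificated remote pilots 5 ≥ 5 → met
Not met: 3, 6, 8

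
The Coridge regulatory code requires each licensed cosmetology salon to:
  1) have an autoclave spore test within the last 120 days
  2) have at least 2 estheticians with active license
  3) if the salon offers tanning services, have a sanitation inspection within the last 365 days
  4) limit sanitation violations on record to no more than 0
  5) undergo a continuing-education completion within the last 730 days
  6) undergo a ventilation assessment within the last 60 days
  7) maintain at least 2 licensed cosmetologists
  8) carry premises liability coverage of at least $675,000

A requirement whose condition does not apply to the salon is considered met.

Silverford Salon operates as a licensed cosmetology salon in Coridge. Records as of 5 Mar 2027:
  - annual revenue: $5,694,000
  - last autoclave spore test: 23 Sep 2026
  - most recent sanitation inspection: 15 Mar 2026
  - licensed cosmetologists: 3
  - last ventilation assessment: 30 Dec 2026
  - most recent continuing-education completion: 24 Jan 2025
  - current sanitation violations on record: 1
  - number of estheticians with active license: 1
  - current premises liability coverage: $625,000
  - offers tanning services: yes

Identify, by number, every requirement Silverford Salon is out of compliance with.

1, 2, 4, 5, 6, 8

1. autoclave spore test 163 days ago vs limit 120 → not met
2. estheticians with active license 1 < 2 → not met
3. condition 'offers tanning services' holds; sanitation inspection 355 days ago vs limit 365 → met
4. sanitation violations on record 1 > 0 → not met
5. continuing-education completion 770 days ago vs limit 730 → not met
6. ventilation assessment 65 days ago vs limit 60 → not met
7. licensed cosmetologists 3 ≥ 2 → met
8. premises liability coverage $625,000 < $675,000 → not met
Not met: 1, 2, 4, 5, 6, 8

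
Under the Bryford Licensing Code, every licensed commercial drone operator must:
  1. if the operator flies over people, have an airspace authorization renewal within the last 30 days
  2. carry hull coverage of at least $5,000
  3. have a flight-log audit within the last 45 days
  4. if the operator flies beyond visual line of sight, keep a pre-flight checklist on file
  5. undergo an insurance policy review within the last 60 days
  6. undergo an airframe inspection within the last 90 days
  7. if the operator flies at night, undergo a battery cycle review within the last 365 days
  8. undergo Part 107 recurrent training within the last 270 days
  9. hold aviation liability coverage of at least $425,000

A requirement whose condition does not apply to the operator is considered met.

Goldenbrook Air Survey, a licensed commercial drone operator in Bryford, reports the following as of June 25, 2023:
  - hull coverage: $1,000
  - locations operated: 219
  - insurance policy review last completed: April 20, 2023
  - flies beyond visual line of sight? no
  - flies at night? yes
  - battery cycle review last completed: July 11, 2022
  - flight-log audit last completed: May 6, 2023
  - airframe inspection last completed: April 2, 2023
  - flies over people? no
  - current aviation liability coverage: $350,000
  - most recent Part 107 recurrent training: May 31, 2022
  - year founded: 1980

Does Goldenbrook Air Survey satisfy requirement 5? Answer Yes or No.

5. insurance policy review 66 days ago vs limit 60 → not met

No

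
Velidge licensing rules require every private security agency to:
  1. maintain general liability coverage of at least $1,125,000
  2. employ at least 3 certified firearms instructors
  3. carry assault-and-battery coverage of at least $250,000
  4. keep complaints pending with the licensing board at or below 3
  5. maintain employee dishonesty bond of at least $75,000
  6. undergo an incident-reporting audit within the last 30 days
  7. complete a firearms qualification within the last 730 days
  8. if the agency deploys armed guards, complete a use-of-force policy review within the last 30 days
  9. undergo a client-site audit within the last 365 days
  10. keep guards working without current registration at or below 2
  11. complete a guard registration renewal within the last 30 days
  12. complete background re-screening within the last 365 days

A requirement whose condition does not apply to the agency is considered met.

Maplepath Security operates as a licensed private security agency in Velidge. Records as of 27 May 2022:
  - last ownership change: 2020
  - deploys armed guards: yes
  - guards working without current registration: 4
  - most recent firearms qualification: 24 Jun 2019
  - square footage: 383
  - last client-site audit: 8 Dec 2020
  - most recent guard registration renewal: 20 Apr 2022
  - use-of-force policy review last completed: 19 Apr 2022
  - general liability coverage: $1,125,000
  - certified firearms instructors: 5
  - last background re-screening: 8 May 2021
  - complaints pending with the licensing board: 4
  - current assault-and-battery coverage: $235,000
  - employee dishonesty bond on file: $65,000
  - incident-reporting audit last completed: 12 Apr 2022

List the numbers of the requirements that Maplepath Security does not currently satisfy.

1. general liability coverage $1,125,000 ≥ $1,125,000 → met
2. certified firearms instructors 5 ≥ 3 → met
3. assault-and-battery coverage $235,000 < $250,000 → not met
4. complaints pending with the licensing board 4 > 3 → not met
5. employee dishonesty bond $65,000 < $75,000 → not met
6. incident-reporting audit 45 days ago vs limit 30 → not met
7. firearms qualification 1068 days ago vs limit 730 → not met
8. condition 'deploys armed guards' holds; use-of-force policy review 38 days ago vs limit 30 → not met
9. client-site audit 535 days ago vs limit 365 → not met
10. guards working without current registration 4 > 2 → not met
11. guard registration renewal 37 days ago vs limit 30 → not met
12. background re-screening 384 days ago vs limit 365 → not met
Not met: 3, 4, 5, 6, 7, 8, 9, 10, 11, 12

3, 4, 5, 6, 7, 8, 9, 10, 11, 12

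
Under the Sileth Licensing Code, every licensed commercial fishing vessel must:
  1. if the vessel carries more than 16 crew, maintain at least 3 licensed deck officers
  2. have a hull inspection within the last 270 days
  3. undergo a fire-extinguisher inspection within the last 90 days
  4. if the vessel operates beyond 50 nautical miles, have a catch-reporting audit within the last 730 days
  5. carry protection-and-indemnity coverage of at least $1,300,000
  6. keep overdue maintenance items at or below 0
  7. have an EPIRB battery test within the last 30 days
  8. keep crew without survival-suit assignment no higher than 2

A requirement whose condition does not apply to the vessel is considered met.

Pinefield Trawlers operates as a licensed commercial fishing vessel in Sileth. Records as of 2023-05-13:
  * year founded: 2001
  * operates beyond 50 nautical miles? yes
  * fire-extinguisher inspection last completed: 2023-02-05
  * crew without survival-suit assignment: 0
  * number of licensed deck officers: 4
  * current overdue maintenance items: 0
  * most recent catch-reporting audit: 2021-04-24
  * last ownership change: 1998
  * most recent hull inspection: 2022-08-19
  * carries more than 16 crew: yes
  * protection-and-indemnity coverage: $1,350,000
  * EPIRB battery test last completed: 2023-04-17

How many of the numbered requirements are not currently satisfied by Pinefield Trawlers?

2

1. condition 'carries more than 16 crew' holds; licensed deck officers 4 ≥ 3 → met
2. hull inspection 267 days ago vs limit 270 → met
3. fire-extinguisher inspection 97 days ago vs limit 90 → not met
4. condition 'operates beyond 50 nautical miles' holds; catch-reporting audit 749 days ago vs limit 730 → not met
5. protection-and-indemnity coverage $1,350,000 ≥ $1,300,000 → met
6. overdue maintenance items 0 ≤ 0 → met
7. EPIRB battery test 26 days ago vs limit 30 → met
8. crew without survival-suit assignment 0 ≤ 2 → met
Not met: 2 of 8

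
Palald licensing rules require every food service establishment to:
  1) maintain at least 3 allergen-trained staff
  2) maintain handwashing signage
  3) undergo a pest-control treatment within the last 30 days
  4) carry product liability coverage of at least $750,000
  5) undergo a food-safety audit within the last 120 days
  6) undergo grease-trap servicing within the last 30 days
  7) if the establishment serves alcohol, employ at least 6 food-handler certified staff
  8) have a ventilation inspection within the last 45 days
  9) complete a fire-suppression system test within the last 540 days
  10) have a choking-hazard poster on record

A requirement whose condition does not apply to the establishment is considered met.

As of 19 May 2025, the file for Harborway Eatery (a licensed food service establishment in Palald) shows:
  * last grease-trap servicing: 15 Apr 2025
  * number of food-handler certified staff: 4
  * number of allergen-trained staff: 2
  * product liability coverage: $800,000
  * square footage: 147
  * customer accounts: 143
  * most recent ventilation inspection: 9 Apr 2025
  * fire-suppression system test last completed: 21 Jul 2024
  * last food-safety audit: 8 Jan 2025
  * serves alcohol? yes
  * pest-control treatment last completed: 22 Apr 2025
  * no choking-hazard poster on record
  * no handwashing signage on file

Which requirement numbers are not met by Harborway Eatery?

1. allergen-trained staff 2 < 3 → not met
2. handwashing signage absent → not met
3. pest-control treatment 27 days ago vs limit 30 → met
4. product liability coverage $800,000 ≥ $750,000 → met
5. food-safety audit 131 days ago vs limit 120 → not met
6. grease-trap servicing 34 days ago vs limit 30 → not met
7. condition 'serves alcohol' holds; food-handler certified staff 4 < 6 → not met
8. ventilation inspection 40 days ago vs limit 45 → met
9. fire-suppression system test 302 days ago vs limit 540 → met
10. choking-hazard poster absent → not met
Not met: 1, 2, 5, 6, 7, 10

1, 2, 5, 6, 7, 10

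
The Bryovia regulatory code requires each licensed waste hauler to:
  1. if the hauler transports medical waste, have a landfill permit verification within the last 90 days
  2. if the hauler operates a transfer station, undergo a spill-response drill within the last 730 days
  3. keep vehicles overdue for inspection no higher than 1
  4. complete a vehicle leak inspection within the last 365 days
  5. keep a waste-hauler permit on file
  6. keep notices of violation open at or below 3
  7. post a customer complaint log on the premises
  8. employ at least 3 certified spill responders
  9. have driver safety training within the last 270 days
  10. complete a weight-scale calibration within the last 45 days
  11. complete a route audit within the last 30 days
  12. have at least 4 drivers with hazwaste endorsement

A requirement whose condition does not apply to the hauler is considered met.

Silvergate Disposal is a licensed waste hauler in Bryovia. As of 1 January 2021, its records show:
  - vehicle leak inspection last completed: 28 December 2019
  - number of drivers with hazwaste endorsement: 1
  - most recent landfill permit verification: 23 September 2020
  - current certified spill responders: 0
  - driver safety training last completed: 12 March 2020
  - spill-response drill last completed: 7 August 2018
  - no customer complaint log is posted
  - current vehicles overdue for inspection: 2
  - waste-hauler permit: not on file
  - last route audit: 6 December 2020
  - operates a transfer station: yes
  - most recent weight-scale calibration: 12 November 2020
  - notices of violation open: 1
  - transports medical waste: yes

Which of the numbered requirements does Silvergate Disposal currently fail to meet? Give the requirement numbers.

1, 2, 3, 4, 5, 7, 8, 9, 10, 12

1. condition 'transports medical waste' holds; landfill permit verification 100 days ago vs limit 90 → not met
2. condition 'operates a transfer station' holds; spill-response drill 878 days ago vs limit 730 → not met
3. vehicles overdue for inspection 2 > 1 → not met
4. vehicle leak inspection 370 days ago vs limit 365 → not met
5. waste-hauler permit absent → not met
6. notices of violation open 1 ≤ 3 → met
7. customer complaint log absent → not met
8. certified spill responders 0 < 3 → not met
9. driver safety training 295 days ago vs limit 270 → not met
10. weight-scale calibration 50 days ago vs limit 45 → not met
11. route audit 26 days ago vs limit 30 → met
12. drivers with hazwaste endorsement 1 < 4 → not met
Not met: 1, 2, 3, 4, 5, 7, 8, 9, 10, 12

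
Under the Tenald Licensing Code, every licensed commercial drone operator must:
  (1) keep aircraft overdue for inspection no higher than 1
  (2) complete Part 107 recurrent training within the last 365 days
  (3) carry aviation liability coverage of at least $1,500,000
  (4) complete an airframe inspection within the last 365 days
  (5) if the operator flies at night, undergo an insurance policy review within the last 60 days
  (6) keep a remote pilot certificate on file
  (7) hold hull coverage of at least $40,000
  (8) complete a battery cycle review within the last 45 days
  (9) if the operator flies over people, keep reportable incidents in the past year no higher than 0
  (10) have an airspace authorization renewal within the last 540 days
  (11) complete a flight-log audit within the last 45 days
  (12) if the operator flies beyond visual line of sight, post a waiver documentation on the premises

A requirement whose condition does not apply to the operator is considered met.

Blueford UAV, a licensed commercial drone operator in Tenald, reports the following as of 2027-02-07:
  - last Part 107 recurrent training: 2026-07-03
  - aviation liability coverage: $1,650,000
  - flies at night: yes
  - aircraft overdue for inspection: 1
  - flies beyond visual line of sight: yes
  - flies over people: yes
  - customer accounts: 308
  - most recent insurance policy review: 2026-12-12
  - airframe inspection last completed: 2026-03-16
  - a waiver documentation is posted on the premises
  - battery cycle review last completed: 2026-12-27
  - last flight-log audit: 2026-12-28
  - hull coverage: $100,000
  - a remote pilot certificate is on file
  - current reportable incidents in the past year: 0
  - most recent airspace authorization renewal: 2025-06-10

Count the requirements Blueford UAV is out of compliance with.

1

1. aircraft overdue for inspection 1 ≤ 1 → met
2. Part 107 recurrent training 219 days ago vs limit 365 → met
3. aviation liability coverage $1,650,000 ≥ $1,500,000 → met
4. airframe inspection 328 days ago vs limit 365 → met
5. condition 'flies at night' holds; insurance policy review 57 days ago vs limit 60 → met
6. remote pilot certificate present → met
7. hull coverage $100,000 ≥ $40,000 → met
8. battery cycle review 42 days ago vs limit 45 → met
9. condition 'flies over people' holds; reportable incidents in the past year 0 ≤ 0 → met
10. airspace authorization renewal 607 days ago vs limit 540 → not met
11. flight-log audit 41 days ago vs limit 45 → met
12. condition 'flies beyond visual line of sight' holds; waiver documentation present → met
Not met: 1 of 12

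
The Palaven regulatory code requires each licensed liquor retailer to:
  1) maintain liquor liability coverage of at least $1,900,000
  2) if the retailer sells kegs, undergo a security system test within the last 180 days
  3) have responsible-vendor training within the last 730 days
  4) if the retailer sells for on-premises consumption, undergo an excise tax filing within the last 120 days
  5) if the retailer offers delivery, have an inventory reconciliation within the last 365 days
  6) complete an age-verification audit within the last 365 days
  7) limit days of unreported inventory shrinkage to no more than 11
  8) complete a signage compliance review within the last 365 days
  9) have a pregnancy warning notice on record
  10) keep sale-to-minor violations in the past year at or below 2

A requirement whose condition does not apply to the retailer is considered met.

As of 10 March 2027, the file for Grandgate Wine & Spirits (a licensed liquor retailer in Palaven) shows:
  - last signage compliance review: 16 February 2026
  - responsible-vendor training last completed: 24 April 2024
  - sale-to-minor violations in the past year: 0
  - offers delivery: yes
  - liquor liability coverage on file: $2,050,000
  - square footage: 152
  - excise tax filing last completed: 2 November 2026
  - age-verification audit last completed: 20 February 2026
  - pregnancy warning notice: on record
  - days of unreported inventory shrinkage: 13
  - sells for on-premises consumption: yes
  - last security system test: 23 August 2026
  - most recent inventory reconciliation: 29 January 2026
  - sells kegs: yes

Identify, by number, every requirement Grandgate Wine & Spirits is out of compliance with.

1. liquor liability coverage $2,050,000 ≥ $1,900,000 → met
2. condition 'sells kegs' holds; security system test 199 days ago vs limit 180 → not met
3. responsible-vendor training 1050 days ago vs limit 730 → not met
4. condition 'sells for on-premises consumption' holds; excise tax filing 128 days ago vs limit 120 → not met
5. condition 'offers delivery' holds; inventory reconciliation 405 days ago vs limit 365 → not met
6. age-verification audit 383 days ago vs limit 365 → not met
7. days of unreported inventory shrinkage 13 > 11 → not met
8. signage compliance review 387 days ago vs limit 365 → not met
9. pregnancy warning notice present → met
10. sale-to-minor violations in the past year 0 ≤ 2 → met
Not met: 2, 3, 4, 5, 6, 7, 8

2, 3, 4, 5, 6, 7, 8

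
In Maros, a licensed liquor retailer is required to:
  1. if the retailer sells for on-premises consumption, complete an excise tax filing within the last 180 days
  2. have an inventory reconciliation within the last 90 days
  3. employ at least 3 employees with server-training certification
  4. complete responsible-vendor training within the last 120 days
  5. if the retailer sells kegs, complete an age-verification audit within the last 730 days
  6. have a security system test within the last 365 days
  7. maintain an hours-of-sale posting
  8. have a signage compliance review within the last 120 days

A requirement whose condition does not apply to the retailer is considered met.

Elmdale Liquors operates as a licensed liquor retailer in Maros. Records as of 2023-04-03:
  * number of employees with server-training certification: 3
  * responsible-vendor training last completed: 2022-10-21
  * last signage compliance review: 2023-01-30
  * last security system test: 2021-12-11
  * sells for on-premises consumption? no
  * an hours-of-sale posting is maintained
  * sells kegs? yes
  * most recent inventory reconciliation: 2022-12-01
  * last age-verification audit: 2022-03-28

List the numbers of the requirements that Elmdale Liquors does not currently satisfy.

2, 4, 6

1. condition 'sells for on-premises consumption' does not hold → requirement n/a → met
2. inventory reconciliation 123 days ago vs limit 90 → not met
3. employees with server-training certification 3 ≥ 3 → met
4. responsible-vendor training 164 days ago vs limit 120 → not met
5. condition 'sells kegs' holds; age-verification audit 371 days ago vs limit 730 → met
6. security system test 478 days ago vs limit 365 → not met
7. hours-of-sale posting present → met
8. signage compliance review 63 days ago vs limit 120 → met
Not met: 2, 4, 6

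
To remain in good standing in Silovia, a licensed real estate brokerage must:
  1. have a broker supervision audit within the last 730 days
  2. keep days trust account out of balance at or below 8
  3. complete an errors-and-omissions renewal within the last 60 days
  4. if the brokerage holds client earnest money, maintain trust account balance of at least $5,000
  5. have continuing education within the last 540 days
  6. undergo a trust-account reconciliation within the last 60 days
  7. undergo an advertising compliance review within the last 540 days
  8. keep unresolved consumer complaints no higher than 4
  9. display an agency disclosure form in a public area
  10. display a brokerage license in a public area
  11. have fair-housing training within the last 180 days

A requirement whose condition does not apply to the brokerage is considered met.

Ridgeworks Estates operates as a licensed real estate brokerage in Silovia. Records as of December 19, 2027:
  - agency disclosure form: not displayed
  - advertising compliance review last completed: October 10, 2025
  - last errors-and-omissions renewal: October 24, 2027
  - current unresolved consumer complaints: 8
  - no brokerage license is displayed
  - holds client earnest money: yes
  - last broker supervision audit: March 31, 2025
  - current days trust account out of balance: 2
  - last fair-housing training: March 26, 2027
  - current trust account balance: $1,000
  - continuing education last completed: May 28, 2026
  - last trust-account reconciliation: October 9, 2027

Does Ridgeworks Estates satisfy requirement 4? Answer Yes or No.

4. condition 'holds client earnest money' holds; trust account balance $1,000 < $5,000 → not met

No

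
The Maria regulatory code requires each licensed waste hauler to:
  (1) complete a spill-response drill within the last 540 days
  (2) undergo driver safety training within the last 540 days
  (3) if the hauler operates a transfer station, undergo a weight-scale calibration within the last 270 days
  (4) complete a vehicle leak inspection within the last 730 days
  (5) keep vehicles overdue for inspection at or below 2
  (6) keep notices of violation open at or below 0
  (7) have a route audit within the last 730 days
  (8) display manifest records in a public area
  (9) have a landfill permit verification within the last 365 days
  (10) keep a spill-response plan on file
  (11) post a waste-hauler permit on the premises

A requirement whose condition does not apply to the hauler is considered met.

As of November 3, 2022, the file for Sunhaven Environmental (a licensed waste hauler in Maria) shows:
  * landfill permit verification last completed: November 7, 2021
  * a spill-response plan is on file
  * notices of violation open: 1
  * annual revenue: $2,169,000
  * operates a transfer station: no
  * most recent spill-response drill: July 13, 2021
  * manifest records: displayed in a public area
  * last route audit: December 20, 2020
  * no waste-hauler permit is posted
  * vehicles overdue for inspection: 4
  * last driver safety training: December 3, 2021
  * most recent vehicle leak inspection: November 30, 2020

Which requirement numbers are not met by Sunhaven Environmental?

1. spill-response drill 478 days ago vs limit 540 → met
2. driver safety training 335 days ago vs limit 540 → met
3. condition 'operates a transfer station' does not hold → requirement n/a → met
4. vehicle leak inspection 703 days ago vs limit 730 → met
5. vehicles overdue for inspection 4 > 2 → not met
6. notices of violation open 1 > 0 → not met
7. route audit 683 days ago vs limit 730 → met
8. manifest records present → met
9. landfill permit verification 361 days ago vs limit 365 → met
10. spill-response plan present → met
11. waste-hauler permit absent → not met
Not met: 5, 6, 11

5, 6, 11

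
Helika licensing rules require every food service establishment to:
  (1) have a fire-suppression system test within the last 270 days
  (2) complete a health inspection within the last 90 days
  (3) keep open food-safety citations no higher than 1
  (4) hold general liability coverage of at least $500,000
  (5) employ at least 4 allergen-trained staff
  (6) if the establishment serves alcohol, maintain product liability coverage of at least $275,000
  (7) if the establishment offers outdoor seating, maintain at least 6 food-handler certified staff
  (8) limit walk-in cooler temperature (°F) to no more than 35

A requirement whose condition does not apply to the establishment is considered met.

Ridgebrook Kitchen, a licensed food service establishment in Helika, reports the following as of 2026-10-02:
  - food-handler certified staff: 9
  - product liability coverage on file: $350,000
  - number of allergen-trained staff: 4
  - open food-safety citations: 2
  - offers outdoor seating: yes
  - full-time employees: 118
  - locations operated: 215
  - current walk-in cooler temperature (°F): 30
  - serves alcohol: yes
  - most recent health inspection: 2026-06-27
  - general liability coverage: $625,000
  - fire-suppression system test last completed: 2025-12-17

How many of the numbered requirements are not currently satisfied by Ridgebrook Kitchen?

1. fire-suppression system test 289 days ago vs limit 270 → not met
2. health inspection 97 days ago vs limit 90 → not met
3. open food-safety citations 2 > 1 → not met
4. general liability coverage $625,000 ≥ $500,000 → met
5. allergen-trained staff 4 ≥ 4 → met
6. condition 'serves alcohol' holds; product liability coverage $350,000 ≥ $275,000 → met
7. condition 'offers outdoor seating' holds; food-handler certified staff 9 ≥ 6 → met
8. walk-in cooler temperature (°F) 30 ≤ 35 → met
Not met: 3 of 8

3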